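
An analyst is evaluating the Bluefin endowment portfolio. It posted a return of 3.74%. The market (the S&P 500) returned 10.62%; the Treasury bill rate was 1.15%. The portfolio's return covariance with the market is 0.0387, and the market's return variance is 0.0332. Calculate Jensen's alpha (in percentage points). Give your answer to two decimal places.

β = Cov / Var = 0.0387 / 0.0332 = 1.1657
E[R] = Rf + β(Rm − Rf) = 1.15% + 1.1657 × (10.62% − 1.15%) = 12.1892%
α = Rp − E[R] = 3.74% − 12.1892% = -8.4492

-8.45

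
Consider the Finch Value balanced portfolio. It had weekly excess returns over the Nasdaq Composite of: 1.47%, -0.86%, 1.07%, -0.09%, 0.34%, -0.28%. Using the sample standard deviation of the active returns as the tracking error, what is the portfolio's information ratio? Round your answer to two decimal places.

0.32

μ = (1.47 − 0.86 + 1.07 − 0.09 + 0.34 − 0.28) / 6 = 1.650 / 6 = 0.2750%
Σ(r − μ)² = 3.7938; sample σ = √(3.7938/5) = 0.8711%
IR = μ / tracking error = 0.2750 / 0.8711 = 0.3157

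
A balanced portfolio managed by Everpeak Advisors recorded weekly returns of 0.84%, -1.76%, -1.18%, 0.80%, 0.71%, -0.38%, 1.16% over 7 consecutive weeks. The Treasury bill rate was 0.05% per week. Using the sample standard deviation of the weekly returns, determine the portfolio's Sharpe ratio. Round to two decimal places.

-0.02

r̄ = (0.84 − 1.76 − 1.18 + 0.8 + 0.71 − 0.38 + 1.16) / 7 = 0.190 / 7 = 0.0271%
Σ(r − r̄)² = (0.84 − 0.0271)² + (-1.76 − 0.0271)² + (-1.18 − 0.0271)² + … = 7.8245
sample σ = √(7.8245 / 6) = √1.3041 = 1.1420%
Sharpe = (r̄ − rf) / σ = (0.0271 − 0.05) / 1.1420 = -0.0229 / 1.1420 = -0.0201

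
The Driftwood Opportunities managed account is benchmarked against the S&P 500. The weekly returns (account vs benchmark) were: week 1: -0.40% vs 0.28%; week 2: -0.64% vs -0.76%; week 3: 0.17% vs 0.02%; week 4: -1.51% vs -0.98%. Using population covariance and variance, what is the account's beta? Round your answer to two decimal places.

r̄p = -0.5950%,  r̄m = -0.3600%
Cov = Σ(rp − r̄p)(rm − r̄m) / 4 = 0.2502
Var(rm) = Σ(rm − r̄m)² / 4 = 0.2746
β = Cov / Var = 0.2502 / 0.2746 = 0.9111

0.91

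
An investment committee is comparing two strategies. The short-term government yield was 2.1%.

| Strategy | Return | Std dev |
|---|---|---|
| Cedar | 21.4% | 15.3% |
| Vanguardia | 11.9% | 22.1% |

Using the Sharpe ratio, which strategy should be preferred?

Cedar: Sharpe ratio = (21.4% − 2.1%) / 15.3% = 1.261
Vanguardia: Sharpe ratio = (11.9% − 2.1%) / 22.1% = 0.443
Highest: Cedar (1.261).

Cedar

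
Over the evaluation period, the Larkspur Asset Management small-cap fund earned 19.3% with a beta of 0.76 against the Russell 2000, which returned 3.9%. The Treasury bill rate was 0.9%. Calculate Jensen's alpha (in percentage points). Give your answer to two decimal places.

16.12

CAPM expected return = Rf + β(Rm − Rf) = 0.9% + 0.76 × (3.9% − 0.9%) = 0.9 + 0.76 × 3.00 = 3.1800%
Jensen's α = Rp − E[R] = 19.3% − 3.1800% = 16.1200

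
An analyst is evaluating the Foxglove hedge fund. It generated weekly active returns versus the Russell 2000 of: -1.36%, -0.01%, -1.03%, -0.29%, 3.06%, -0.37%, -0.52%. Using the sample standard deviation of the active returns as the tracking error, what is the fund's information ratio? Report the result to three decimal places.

r̄ = (-1.36 − 0.01 − 1.03 − 0.29 + 3.06 − 0.37 − 0.52) / 7 = -0.520 / 7 = -0.0743%
Sample std dev = √[12.7270 / 6] = 1.4564%
IR = r̄ / tracking error = -0.0743 / 1.4564 = -0.0510

-0.051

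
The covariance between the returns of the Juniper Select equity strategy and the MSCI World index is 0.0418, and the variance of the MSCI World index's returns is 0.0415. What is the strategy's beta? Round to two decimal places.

1.01

β = Cov(Rp, Rm) / Var(Rm) = 0.0418 / 0.0415 = 1.0072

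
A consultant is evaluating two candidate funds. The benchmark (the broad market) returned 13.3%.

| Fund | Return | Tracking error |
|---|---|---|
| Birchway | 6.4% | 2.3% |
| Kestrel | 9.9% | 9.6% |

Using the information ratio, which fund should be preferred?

Birchway: IR = (6.4% − 13.3%) / 2.3% = -3.000
Kestrel: IR = (9.9% − 13.3%) / 9.6% = -0.354
Highest: Kestrel (-0.354).

Kestrel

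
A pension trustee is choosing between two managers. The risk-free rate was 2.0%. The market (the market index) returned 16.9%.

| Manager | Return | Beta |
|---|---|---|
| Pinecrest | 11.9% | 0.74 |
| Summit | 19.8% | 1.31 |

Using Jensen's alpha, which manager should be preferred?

Pinecrest

Pinecrest: α = 11.9% − [2.0% + 0.74 × (16.9% − 2.0%)] = -1.126
Summit: α = 19.8% − [2.0% + 1.31 × (16.9% − 2.0%)] = -1.719
Highest: Pinecrest (-1.126).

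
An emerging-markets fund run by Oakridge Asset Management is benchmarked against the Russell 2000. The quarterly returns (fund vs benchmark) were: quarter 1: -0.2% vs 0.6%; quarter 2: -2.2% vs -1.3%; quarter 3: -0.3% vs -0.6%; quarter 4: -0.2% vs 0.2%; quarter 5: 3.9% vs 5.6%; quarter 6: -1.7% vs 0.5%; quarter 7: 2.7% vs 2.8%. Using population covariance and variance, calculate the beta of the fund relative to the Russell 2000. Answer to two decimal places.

0.88

r̄p = 0.2857%,  r̄m = 1.1143%
Cov = Σ(rp − r̄p)(rm − r̄m) / 7 = 4.1716
Var(rm) = Σ(rm − r̄m)² / 7 = 4.7441
β = Cov / Var = 4.1716 / 4.7441 = 0.8793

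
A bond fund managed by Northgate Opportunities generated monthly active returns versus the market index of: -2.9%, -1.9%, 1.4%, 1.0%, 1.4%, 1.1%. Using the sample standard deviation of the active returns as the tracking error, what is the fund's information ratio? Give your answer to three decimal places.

μ = (-2.9 − 1.9 + 1.4 + 1 + 1.4 + 1.1) / 6 = 0.10 / 6 = 0.0167%
Σ(r − μ)² = (-2.9 − 0.0167)² + (-1.9 − 0.0167)² + … = 18.1483
σ = √[18.1483 / 5] = 1.9052%
IR = μ / tracking error = 0.0167 / 1.9052 = 0.0088

0.009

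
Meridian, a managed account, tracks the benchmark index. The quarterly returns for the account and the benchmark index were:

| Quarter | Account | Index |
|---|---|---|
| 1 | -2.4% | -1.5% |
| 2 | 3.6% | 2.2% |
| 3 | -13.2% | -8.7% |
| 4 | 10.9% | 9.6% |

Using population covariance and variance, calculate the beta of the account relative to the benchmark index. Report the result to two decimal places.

1.33

r̄p = -0.2750%,  r̄m = 0.4000%
Cov = Σ(rp − r̄p)(rm − r̄m) / 4 = 57.8600
Var(rm) = Σ(rm − r̄m)² / 4 = 43.5750
β = Cov / Var = 57.8600 / 43.5750 = 1.3278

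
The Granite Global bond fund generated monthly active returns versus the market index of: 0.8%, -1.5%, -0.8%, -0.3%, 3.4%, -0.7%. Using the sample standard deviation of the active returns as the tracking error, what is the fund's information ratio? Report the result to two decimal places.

Mean return r̄ = 0.90 / 6 = 0.1500%
Σ(r − r̄)² = 15.5350; sample σ = √(15.5350/5) = 1.7627%
IR = r̄ / tracking error = 0.1500 / 1.7627 = 0.0851

0.09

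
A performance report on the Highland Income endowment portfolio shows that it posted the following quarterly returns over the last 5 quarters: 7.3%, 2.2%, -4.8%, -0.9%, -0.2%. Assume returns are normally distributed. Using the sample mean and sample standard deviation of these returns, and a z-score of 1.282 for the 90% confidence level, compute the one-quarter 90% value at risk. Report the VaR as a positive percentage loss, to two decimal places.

r̄ = (7.3 + 2.2 − 4.8 − 0.9 − 0.2) / 5 = 0.7200%
Σ(r − r̄)² = 79.4280; sample σ = √(79.4280/4) = 4.4561%
VaR = −(r̄ − z·σ) = −(0.7200 − 1.282 × 4.4561) = −(-4.9927) = 4.9927%

4.99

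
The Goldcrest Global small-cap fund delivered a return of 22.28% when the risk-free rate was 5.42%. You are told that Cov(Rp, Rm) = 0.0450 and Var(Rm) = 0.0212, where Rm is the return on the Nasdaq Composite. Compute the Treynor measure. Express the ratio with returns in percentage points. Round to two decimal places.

7.94

β = Cov / Var = 0.0450 / 0.0212 = 2.1226
Treynor = (Rp − Rf) / β = (22.28% − 5.42%) / 2.1226 = 16.86 / 2.1226 = 7.9431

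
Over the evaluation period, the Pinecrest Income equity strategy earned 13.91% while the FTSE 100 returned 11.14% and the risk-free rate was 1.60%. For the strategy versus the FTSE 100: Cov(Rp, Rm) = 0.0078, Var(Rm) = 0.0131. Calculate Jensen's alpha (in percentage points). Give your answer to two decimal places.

β = Cov / Var = 0.0078 / 0.0131 = 0.5954
E[R] = Rf + β(Rm − Rf) = 1.60% + 0.5954 × (11.14% − 1.60%) = 7.2801%
α = Rp − E[R] = 13.91% − 7.2801% = 6.6299

6.63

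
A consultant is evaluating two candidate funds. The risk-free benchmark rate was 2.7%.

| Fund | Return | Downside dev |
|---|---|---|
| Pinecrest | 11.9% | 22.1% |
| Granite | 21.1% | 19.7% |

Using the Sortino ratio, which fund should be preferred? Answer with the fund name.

Granite

Pinecrest: Sortino ratio = (11.9% − 2.7%) / 22.1% = 0.416
Granite: Sortino ratio = (21.1% − 2.7%) / 19.7% = 0.934
Highest: Granite (0.934).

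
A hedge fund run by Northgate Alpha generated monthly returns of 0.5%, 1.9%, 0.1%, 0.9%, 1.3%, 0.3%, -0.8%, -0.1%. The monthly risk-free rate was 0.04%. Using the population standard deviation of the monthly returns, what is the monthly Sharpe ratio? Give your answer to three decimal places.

μ = (0.5 + 1.9 + 0.1 + 0.9 + 1.3 + 0.3 − 0.8 − 0.1) / 8 = 4.10 / 8 = 0.5125%
Population std dev = √[5.0088 / 8] = 0.7913%
Sharpe = (μ − rf) / σ = (0.5125 − 0.04) / 0.7913 = 0.4725 / 0.7913 = 0.5971

0.597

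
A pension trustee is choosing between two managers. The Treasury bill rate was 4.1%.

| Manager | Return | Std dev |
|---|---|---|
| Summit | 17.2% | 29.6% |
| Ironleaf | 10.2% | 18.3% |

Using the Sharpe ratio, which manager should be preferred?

Summit: Sharpe ratio = (17.2% − 4.1%) / 29.6% = 0.443
Ironleaf: Sharpe ratio = (10.2% − 4.1%) / 18.3% = 0.333
Highest: Summit (0.443).

Summit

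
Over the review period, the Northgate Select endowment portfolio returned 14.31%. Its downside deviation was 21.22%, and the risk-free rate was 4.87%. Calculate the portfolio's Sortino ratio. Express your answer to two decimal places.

0.44

Sortino = (Rp − Rf) / σd = (14.31% − 4.87%) / 21.22% = 9.44% / 21.22% = 0.4449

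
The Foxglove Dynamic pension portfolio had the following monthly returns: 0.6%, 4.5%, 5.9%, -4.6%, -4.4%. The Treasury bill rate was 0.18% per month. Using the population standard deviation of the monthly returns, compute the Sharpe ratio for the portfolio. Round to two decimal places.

r̄ = (0.6 + 4.5 + 5.9 − 4.6 − 4.4) / 5 = 0.4000%
Population σ = √[Σ(r − r̄)² / 5] = √[95.1400 / 5] = √19.0280 = 4.3621%
Sharpe = (r̄ − rf) / σ = (0.4000 − 0.18) / 4.3621 = 0.2200 / 4.3621 = 0.0504

0.05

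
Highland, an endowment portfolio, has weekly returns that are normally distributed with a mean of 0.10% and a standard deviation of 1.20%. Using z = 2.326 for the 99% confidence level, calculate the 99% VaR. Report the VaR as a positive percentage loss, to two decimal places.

VaR (as % loss) = −(μ − z·σ) = −(0.10% − 2.326 × 1.20%) = −(-2.6912%) = 2.6912%

2.69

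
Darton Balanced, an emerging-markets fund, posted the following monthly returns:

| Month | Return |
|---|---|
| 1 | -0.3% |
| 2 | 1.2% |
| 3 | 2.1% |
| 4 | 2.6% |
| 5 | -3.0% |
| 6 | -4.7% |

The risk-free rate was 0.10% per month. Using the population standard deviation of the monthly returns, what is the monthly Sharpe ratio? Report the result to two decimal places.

-0.17

μ = (-0.3 + 1.2 + 2.1 + 2.6 − 3 − 4.7) / 6 = -0.3500%
Population σ = √[Σ(r − μ)² / 6] = √[43.0550 / 6] = √7.1758 = 2.6788%
Sharpe = (μ − rf) / σ = (-0.3500 − 0.1) / 2.6788 = -0.4500 / 2.6788 = -0.1680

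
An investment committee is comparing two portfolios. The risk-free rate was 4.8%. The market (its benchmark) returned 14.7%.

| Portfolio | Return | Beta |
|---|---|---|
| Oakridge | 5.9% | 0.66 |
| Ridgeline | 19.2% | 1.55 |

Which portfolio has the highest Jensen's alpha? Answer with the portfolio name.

Oakridge: α = 5.9% − [4.8% + 0.66 × (14.7% − 4.8%)] = -5.434
Ridgeline: α = 19.2% − [4.8% + 1.55 × (14.7% − 4.8%)] = -0.945
Highest: Ridgeline (-0.945).

Ridgeline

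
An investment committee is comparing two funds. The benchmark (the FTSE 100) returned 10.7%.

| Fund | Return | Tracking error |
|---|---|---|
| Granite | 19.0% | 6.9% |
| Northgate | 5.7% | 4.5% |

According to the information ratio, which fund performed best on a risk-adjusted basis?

Granite: IR = (19.0% − 10.7%) / 6.9% = 1.203
Northgate: IR = (5.7% − 10.7%) / 4.5% = -1.111
Highest: Granite (1.203).

Granite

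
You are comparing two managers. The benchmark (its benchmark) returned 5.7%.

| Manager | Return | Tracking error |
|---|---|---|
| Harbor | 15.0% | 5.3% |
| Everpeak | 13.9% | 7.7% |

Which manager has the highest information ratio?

Harbor: IR = (15.0% − 5.7%) / 5.3% = 1.755
Everpeak: IR = (13.9% − 5.7%) / 7.7% = 1.065
Highest: Harbor (1.755).

Harbor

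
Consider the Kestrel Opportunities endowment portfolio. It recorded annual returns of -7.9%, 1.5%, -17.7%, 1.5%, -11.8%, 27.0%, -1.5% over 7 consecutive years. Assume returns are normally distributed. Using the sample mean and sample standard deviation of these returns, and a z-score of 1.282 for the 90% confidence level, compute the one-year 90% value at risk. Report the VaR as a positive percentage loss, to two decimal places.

μ = (-7.9 + 1.5 − 17.7 + 1.5 − 11.8 + 27 − 1.5) / 7 = -1.2714%
Σ(r − μ)² = (-7.9 − (-1.2714))² + (1.5 − (-1.2714))² + (-17.7 − (-1.2714))² + … = 1239.3743
σ = √[1239.3743 / 6] = 14.3723%
VaR = −(μ − z·σ) = −(-1.2714 − 1.282 × 14.3723) = −(-19.6967) = 19.6967%

19.70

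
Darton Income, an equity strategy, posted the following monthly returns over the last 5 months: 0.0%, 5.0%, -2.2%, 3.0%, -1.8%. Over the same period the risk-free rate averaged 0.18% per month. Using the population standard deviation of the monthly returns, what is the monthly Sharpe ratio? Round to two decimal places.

0.22

Mean return r̄ = 4.00 / 5 = 0.8000%
Population std dev = √[38.8800 / 5] = 2.7885%
Sharpe = (r̄ − rf) / σ = (0.8000 − 0.18) / 2.7885 = 0.6200 / 2.7885 = 0.2223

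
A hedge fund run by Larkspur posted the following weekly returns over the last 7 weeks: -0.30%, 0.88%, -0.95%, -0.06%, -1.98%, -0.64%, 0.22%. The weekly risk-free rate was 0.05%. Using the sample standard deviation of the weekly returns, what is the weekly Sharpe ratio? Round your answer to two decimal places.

Mean return μ = -2.830 / 7 = -0.4043%
Σ(r − μ)² = (-0.3 − (-0.4043))² + (0.88 − (-0.4043))² + (-0.95 − (-0.4043))² + … = 5.0048
σ = √[5.0048 / 6] = 0.9133%
Sharpe = (μ − rf) / σ = (-0.4043 − 0.05) / 0.9133 = -0.4543 / 0.9133 = -0.4974

-0.50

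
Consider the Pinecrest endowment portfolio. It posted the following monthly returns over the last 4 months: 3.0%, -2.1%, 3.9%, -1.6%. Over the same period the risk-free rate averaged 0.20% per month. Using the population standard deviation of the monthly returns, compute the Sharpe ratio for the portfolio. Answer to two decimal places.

r̄ = (3 − 2.1 + 3.9 − 1.6) / 4 = 3.20 / 4 = 0.8000%
Population σ = √[Σ(r − r̄)² / 4] = √[28.6200 / 4] = √7.1550 = 2.6749%
Sharpe = (r̄ − rf) / σ = (0.8000 − 0.2) / 2.6749 = 0.6000 / 2.6749 = 0.2243

0.22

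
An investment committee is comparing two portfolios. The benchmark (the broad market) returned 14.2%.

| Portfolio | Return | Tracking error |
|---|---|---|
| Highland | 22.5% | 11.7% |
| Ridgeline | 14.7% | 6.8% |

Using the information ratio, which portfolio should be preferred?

Highland: IR = (22.5% − 14.2%) / 11.7% = 0.709
Ridgeline: IR = (14.7% − 14.2%) / 6.8% = 0.074
Highest: Highland (0.709).

Highland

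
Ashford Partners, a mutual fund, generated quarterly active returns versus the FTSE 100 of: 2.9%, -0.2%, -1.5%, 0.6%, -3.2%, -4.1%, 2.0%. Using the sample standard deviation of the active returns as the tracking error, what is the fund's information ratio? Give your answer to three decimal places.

-0.193

r̄ = (2.9 − 0.2 − 1.5 + 0.6 − 3.2 − 4.1 + 2) / 7 = -0.5000%
Σ(r − r̄)² = 40.3600; sample σ = √(40.3600/6) = 2.5936%
IR = r̄ / tracking error = -0.5000 / 2.5936 = -0.1928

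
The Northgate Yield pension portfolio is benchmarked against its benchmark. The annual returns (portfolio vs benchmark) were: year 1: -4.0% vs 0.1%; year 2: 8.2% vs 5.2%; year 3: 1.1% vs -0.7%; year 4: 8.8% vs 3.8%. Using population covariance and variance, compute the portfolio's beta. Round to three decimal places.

r̄p = 3.5250%,  r̄m = 2.1000%
Cov = Σ(rp − r̄p)(rm − r̄m) / 4 = 11.3250
Var(rm) = Σ(rm − r̄m)² / 4 = 6.0850
β = Cov / Var = 11.3250 / 6.0850 = 1.8611

1.861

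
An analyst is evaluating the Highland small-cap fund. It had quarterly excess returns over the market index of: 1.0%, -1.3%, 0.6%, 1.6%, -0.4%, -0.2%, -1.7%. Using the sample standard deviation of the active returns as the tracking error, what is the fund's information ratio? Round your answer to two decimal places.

-0.05

μ = (1 − 1.3 + 0.6 + 1.6 − 0.4 − 0.2 − 1.7) / 7 = -0.40 / 7 = -0.0571%
Sample σ = √[Σ(r − μ)² / 6] = √[8.6771 / 6] = √1.4462 = 1.2026%
IR = μ / tracking error = -0.0571 / 1.2026 = -0.0475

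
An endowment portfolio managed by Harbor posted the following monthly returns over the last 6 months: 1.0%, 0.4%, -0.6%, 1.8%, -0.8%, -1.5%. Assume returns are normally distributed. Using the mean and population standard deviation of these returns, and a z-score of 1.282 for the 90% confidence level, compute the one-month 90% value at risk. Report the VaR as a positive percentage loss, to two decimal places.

1.40

μ = (1 + 0.4 − 0.6 + 1.8 − 0.8 − 1.5) / 6 = 0.30 / 6 = 0.0500%
Population std dev = √[7.6350 / 6] = 1.1281%
VaR = −(μ − z·σ) = −(0.0500 − 1.282 × 1.1281) = −(-1.3962) = 1.3962%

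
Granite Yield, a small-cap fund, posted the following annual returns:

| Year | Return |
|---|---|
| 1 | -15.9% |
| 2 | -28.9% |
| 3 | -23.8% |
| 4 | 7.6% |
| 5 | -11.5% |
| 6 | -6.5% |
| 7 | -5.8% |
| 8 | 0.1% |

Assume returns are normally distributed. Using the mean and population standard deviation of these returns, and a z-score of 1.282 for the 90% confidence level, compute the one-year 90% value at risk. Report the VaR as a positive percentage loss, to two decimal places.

μ = (-15.9 − 28.9 − 23.8 + 7.6 − 11.5 − 6.5 − 5.8 + 0.1) / 8 = -10.5875%
Population σ = √[Σ(r − μ)² / 8] = √[1023.6088 / 8] = √127.9511 = 11.3115%
VaR = −(μ − z·σ) = −(-10.5875 − 1.282 × 11.3115) = −(-25.0888) = 25.0888%

25.09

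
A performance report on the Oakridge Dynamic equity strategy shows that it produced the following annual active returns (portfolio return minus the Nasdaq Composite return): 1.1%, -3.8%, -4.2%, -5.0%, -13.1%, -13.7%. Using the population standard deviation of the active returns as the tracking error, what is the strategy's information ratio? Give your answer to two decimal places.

Mean return r̄ = -38.70 / 6 = -6.4500%
Σ(r − r̄)² = (1.1 − (-6.4500))² + (-3.8 − (-6.4500))² + … = 167.9750
σ = √[167.9750 / 6] = 5.2911%
IR = r̄ / tracking error = -6.4500 / 5.2911 = -1.2190

-1.22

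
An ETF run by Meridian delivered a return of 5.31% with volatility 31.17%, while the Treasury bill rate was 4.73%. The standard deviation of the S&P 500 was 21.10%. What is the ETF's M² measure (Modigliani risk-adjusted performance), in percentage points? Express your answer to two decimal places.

5.12

Sharpe = (Rp − Rf) / σp = (5.31% − 4.73%) / 31.17% = 0.0186
M² = Rf + Sharpe × σm = 4.73% + 0.0186 × 21.10% = 5.1225%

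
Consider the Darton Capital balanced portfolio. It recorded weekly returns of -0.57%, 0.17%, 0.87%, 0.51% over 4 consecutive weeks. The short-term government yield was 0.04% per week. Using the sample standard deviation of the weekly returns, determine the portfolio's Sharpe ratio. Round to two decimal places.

Mean return μ = 0.980 / 4 = 0.2450%
Sample σ = √[Σ(r − μ)² / 3] = √[1.1307 / 3] = √0.3769 = 0.6139%
Sharpe = (μ − rf) / σ = (0.2450 − 0.04) / 0.6139 = 0.2050 / 0.6139 = 0.3339

0.33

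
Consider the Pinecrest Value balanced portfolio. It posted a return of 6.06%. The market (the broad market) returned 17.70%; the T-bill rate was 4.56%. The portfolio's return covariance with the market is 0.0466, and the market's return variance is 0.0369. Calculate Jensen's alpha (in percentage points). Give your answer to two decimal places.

β = Cov / Var = 0.0466 / 0.0369 = 1.2629
E[R] = Rf + β(Rm − Rf) = 4.56% + 1.2629 × (17.70% − 4.56%) = 21.1545%
α = Rp − E[R] = 6.06% − 21.1545% = -15.0945

-15.09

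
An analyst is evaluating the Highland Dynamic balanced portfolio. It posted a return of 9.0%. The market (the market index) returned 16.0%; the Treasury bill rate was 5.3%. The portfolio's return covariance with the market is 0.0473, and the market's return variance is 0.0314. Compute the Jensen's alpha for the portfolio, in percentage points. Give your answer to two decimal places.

-12.42

β = Cov / Var = 0.0473 / 0.0314 = 1.5064
E[R] = Rf + β(Rm − Rf) = 5.3% + 1.5064 × (16.0% − 5.3%) = 21.4185%
α = Rp − E[R] = 9.0% − 21.4185% = -12.4185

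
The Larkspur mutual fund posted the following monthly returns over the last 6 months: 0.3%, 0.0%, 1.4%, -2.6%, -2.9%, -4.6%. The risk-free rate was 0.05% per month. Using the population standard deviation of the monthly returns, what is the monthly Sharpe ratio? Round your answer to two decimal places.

-0.69

r̄ = (0.3 + 0 + 1.4 − 2.6 − 2.9 − 4.6) / 6 = -8.40 / 6 = -1.4000%
Population σ = √[Σ(r − r̄)² / 6] = √[26.6200 / 6] = √4.4367 = 2.1063%
Sharpe = (r̄ − rf) / σ = (-1.4000 − 0.05) / 2.1063 = -1.4500 / 2.1063 = -0.6884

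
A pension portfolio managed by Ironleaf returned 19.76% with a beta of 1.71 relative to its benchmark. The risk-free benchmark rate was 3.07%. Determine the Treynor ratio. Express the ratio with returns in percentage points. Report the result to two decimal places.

Treynor = (Rp − Rf) / β = (19.76% − 3.07%) / 1.71 = 16.69 / 1.71 = 9.7602

9.76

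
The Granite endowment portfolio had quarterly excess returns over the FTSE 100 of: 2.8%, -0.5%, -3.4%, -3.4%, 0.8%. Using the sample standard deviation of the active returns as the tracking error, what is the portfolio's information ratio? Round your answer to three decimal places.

-0.274

r̄ = (2.8 − 0.5 − 3.4 − 3.4 + 0.8) / 5 = -0.7400%
Σ(r − r̄)² = (2.8 − (-0.7400))² + (-0.5 − (-0.7400))² + (-3.4 − (-0.7400))² + … = 29.1120
σ = √[29.1120 / 4] = 2.6978%
IR = r̄ / tracking error = -0.7400 / 2.6978 = -0.2743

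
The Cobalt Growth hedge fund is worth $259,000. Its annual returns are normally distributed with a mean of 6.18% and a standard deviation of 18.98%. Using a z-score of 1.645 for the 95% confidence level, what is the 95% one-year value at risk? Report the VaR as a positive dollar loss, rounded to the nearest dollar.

$64,859

Return at the 95% tail: μ − z·σ = 6.18% − 1.645 × 18.98% = 6.18 − 31.2221 = -25.0421%
VaR = −(-25.0421%) × $259,000 = 25.0421% × $259,000 = $64,859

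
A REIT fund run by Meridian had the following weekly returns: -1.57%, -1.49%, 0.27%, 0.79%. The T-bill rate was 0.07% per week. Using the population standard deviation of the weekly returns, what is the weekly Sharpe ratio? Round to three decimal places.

μ = (-1.57 − 1.49 + 0.27 + 0.79) / 4 = -2.000 / 4 = -0.5000%
Population σ = √[Σ(r − μ)² / 4] = √[4.3820 / 4] = √1.0955 = 1.0467%
Sharpe = (μ − rf) / σ = (-0.5000 − 0.07) / 1.0467 = -0.5700 / 1.0467 = -0.5446

-0.545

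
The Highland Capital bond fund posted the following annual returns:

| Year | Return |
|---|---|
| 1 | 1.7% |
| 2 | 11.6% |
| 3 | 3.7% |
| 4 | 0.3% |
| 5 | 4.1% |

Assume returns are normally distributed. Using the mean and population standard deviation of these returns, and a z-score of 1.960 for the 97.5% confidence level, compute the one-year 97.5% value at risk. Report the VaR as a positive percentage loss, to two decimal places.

3.38

r̄ = (1.7 + 11.6 + 3.7 + 0.3 + 4.1) / 5 = 4.2800%
Σ(r − r̄)² = (1.7 − 4.2800)² + (11.6 − 4.2800)² + … = 76.4480
population σ = √(76.4480 / 5) = √15.2896 = 3.9102%
VaR = −(r̄ − z·σ) = −(4.2800 − 1.960 × 3.9102) = −(-3.3840) = 3.3840%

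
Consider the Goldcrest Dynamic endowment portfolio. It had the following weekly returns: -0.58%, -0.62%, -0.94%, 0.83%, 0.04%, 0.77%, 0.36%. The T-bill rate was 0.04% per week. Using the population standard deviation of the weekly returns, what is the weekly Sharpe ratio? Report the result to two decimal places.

r̄ = (-0.58 − 0.62 − 0.94 + 0.83 + 0.04 + 0.77 + 0.36) / 7 = -0.140 / 7 = -0.0200%
Σ(r − r̄)² = (-0.58 − (-0.0200))² + (-0.62 − (-0.0200))² + … = 3.0146
σ = √[3.0146 / 7] = 0.6562%
Sharpe = (r̄ − rf) / σ = (-0.0200 − 0.04) / 0.6562 = -0.0600 / 0.6562 = -0.0914

-0.09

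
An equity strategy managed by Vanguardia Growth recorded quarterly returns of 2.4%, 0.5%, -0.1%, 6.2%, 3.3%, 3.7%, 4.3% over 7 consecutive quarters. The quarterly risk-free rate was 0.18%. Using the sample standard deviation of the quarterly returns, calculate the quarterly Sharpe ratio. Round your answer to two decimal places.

1.24

μ = (2.4 + 0.5 − 0.1 + 6.2 + 3.3 + 3.7 + 4.3) / 7 = 20.30 / 7 = 2.9000%
Σ(r − μ)² = (2.4 − 2.9000)² + (0.5 − 2.9000)² + … = 28.6600
σ = √[28.6600 / 6] = 2.1856%
Sharpe = (μ − rf) / σ = (2.9000 − 0.18) / 2.1856 = 2.7200 / 2.1856 = 1.2445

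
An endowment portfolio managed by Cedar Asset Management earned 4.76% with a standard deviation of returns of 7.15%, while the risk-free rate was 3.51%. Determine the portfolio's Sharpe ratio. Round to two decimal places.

Sharpe = (Rp − Rf) / σp = (4.76% − 3.51%) / 7.15% = 1.25% / 7.15% = 0.1748

0.17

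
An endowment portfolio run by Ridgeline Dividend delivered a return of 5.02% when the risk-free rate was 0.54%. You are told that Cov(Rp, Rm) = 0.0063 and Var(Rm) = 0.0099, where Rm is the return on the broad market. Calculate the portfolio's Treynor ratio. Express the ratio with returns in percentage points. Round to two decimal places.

7.04

β = Cov / Var = 0.0063 / 0.0099 = 0.6364
Treynor = (Rp − Rf) / β = (5.02% − 0.54%) / 0.6364 = 4.48 / 0.6364 = 7.0396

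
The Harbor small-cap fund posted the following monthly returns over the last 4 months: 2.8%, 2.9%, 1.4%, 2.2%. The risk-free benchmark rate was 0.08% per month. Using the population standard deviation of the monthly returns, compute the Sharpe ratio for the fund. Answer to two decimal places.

r̄ = (2.8 + 2.9 + 1.4 + 2.2) / 4 = 2.3250%
Σ(r − r̄)² = 1.4275; population σ = √(1.4275/4) = 0.5974%
Sharpe = (r̄ − rf) / σ = (2.3250 − 0.08) / 0.5974 = 2.2450 / 0.5974 = 3.7580

3.76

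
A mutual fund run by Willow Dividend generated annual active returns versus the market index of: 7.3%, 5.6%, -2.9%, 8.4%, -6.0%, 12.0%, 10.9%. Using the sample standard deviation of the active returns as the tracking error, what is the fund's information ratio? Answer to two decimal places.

Mean return μ = 35.30 / 7 = 5.0429%
Σ(r − μ)² = 284.4171; sample σ = √(284.4171/6) = 6.8850%
IR = μ / tracking error = 5.0429 / 6.8850 = 0.7324

0.73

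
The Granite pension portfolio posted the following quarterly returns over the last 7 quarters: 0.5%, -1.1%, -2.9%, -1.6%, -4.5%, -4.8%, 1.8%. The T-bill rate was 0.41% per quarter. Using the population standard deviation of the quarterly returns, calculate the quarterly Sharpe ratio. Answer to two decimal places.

-0.97

Mean return r̄ = -12.60 / 7 = -1.8000%
Population σ = √[Σ(r − r̄)² / 7] = √[36.2800 / 7] = √5.1829 = 2.2766%
Sharpe = (r̄ − rf) / σ = (-1.8000 − 0.41) / 2.2766 = -2.2100 / 2.2766 = -0.9707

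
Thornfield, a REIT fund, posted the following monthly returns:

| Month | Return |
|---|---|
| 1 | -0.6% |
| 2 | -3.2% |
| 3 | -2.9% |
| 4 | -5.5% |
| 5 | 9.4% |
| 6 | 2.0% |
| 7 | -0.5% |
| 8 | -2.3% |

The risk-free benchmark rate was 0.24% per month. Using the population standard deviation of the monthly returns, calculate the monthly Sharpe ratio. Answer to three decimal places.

-0.162

Mean return r̄ = -3.60 / 8 = -0.4500%
Σ(r − r̄)² = 145.5400; population σ = √(145.5400/8) = 4.2653%
Sharpe = (r̄ − rf) / σ = (-0.4500 − 0.24) / 4.2653 = -0.6900 / 4.2653 = -0.1618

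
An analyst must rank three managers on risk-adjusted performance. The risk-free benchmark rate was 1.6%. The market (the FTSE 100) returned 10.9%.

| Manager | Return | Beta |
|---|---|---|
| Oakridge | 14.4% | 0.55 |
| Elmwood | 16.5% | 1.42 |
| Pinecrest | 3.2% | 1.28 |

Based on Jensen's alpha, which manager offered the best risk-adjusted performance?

Oakridge: α = 14.4% − [1.6% + 0.55 × (10.9% − 1.6%)] = 7.685
Elmwood: α = 16.5% − [1.6% + 1.42 × (10.9% − 1.6%)] = 1.694
Pinecrest: α = 3.2% − [1.6% + 1.28 × (10.9% − 1.6%)] = -10.304
Highest: Oakridge (7.685).

Oakridge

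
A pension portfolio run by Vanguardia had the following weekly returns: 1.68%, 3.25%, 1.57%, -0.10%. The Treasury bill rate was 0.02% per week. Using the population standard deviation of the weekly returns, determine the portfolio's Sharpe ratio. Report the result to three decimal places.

r̄ = (1.68 + 3.25 + 1.57 − 0.1) / 4 = 1.6000%
Σ(r − r̄)² = 5.6198; population σ = √(5.6198/4) = 1.1853%
Sharpe = (r̄ − rf) / σ = (1.6000 − 0.02) / 1.1853 = 1.5800 / 1.1853 = 1.3330

1.333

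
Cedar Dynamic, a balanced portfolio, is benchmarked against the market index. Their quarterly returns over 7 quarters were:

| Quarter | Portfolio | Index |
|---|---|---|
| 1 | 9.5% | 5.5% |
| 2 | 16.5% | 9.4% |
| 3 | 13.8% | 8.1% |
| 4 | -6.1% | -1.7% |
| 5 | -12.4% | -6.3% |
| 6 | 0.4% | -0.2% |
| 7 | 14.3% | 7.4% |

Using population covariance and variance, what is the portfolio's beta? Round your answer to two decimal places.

r̄p = 5.1429%,  r̄m = 3.1714%
Cov = Σ(rp − r̄p)(rm − r̄m) / 7 = 57.0269
Var(rm) = Σ(rm − r̄m)² / 7 = 30.1706
β = Cov / Var = 57.0269 / 30.1706 = 1.8901

1.89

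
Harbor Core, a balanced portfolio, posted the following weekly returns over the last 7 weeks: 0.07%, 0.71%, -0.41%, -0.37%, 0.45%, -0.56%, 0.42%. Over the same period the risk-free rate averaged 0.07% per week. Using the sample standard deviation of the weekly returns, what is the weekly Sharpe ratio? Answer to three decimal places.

μ = (0.07 + 0.71 − 0.41 − 0.37 + 0.45 − 0.56 + 0.42) / 7 = 0.0443%
Σ(r − μ)² = 1.4928; sample σ = √(1.4928/6) = 0.4988%
Sharpe = (μ − rf) / σ = (0.0443 − 0.07) / 0.4988 = -0.0257 / 0.4988 = -0.0515

-0.052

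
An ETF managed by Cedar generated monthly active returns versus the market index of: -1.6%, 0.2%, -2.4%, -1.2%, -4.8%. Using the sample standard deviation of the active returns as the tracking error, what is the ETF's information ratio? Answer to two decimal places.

μ = (-1.6 + 0.2 − 2.4 − 1.2 − 4.8) / 5 = -9.80 / 5 = -1.9600%
Sample std dev = √[13.6320 / 4] = 1.8461%
IR = μ / tracking error = -1.9600 / 1.8461 = -1.0617

-1.06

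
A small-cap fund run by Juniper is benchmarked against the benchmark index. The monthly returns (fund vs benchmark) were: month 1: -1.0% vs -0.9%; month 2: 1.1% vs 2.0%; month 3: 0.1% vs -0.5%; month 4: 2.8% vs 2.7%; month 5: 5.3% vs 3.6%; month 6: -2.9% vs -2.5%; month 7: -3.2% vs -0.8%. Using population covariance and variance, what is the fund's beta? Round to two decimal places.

r̄p = 0.3143%,  r̄m = 0.5143%
Cov = Σ(rp − r̄p)(rm − r̄m) / 7 = 5.4812
Var(rm) = Σ(rm − r̄m)² / 7 = 4.3355
β = Cov / Var = 5.4812 / 4.3355 = 1.2643

1.26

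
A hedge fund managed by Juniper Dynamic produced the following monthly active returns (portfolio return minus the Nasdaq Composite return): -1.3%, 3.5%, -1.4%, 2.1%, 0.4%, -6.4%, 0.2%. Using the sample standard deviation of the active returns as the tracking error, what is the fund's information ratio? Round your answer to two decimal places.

-0.13

r̄ = (-1.3 + 3.5 − 1.4 + 2.1 + 0.4 − 6.4 + 0.2) / 7 = -0.4143%
Sample std dev = √[60.2686 / 6] = 3.1693%
IR = r̄ / tracking error = -0.4143 / 3.1693 = -0.1307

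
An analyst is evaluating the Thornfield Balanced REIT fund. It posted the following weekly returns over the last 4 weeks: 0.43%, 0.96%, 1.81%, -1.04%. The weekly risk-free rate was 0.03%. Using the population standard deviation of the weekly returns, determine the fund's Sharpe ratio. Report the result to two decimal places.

0.49

r̄ = (0.43 + 0.96 + 1.81 − 1.04) / 4 = 2.160 / 4 = 0.5400%
Σ(r − r̄)² = (0.43 − 0.5400)² + (0.96 − 0.5400)² + … = 4.2978
population σ = √(4.2978 / 4) = √1.0745 = 1.0366%
Sharpe = (r̄ − rf) / σ = (0.5400 − 0.03) / 1.0366 = 0.5100 / 1.0366 = 0.4920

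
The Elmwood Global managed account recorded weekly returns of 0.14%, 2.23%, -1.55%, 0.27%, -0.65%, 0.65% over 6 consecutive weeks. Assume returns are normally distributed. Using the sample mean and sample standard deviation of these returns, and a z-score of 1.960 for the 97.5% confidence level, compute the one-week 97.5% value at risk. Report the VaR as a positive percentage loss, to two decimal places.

r̄ = (0.14 + 2.23 − 1.55 + 0.27 − 0.65 + 0.65) / 6 = 0.1817%
Σ(r − r̄)² = 8.1149; sample σ = √(8.1149/5) = 1.2740%
VaR = −(r̄ − z·σ) = −(0.1817 − 1.960 × 1.2740) = −(-2.3153) = 2.3153%

2.32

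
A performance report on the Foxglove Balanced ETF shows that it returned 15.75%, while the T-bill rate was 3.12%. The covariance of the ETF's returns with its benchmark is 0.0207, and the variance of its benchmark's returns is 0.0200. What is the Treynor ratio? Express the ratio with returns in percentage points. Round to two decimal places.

12.20

β = Cov / Var = 0.0207 / 0.0200 = 1.0350
Treynor = (Rp − Rf) / β = (15.75% − 3.12%) / 1.0350 = 12.63 / 1.0350 = 12.2029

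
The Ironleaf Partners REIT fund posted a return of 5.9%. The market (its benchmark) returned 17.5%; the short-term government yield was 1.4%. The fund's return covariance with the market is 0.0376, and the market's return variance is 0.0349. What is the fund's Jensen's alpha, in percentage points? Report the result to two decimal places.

-12.85

β = Cov / Var = 0.0376 / 0.0349 = 1.0774
E[R] = Rf + β(Rm − Rf) = 1.4% + 1.0774 × (17.5% − 1.4%) = 18.7461%
α = Rp − E[R] = 5.9% − 18.7461% = -12.8461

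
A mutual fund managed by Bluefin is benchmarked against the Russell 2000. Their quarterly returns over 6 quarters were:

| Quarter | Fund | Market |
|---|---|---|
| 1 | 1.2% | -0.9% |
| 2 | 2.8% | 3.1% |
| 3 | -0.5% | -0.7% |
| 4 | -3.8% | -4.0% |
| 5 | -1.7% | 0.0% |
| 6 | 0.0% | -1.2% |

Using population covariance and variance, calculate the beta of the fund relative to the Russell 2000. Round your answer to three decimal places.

0.841

r̄p = -0.3333%,  r̄m = -0.6167%
Cov = Σ(rp − r̄p)(rm − r̄m) / 6 = 3.6528
Var(rm) = Σ(rm − r̄m)² / 6 = 4.3447
β = Cov / Var = 3.6528 / 4.3447 = 0.8407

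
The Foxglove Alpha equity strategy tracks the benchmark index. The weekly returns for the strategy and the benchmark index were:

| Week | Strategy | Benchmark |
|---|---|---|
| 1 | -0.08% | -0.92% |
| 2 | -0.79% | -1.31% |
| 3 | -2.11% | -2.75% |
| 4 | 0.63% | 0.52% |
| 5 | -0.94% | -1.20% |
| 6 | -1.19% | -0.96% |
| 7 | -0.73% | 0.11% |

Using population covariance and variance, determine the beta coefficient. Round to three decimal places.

r̄p = -0.7443%,  r̄m = -0.9300%
Cov = Σ(rp − r̄p)(rm − r̄m) / 7 = 0.6548
Var(rm) = Σ(rm − r̄m)² / 7 = 0.9593
β = Cov / Var = 0.6548 / 0.9593 = 0.6826

0.683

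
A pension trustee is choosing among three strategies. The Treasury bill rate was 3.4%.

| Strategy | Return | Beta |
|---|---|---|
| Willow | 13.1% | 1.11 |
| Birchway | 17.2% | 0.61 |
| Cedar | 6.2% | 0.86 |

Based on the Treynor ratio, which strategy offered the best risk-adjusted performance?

Birchway

Willow: Treynor = (13.1% − 3.4%) / 1.11 = 8.739
Birchway: Treynor = (17.2% − 3.4%) / 0.61 = 22.623
Cedar: Treynor = (6.2% − 3.4%) / 0.86 = 3.256
Highest: Birchway (22.623).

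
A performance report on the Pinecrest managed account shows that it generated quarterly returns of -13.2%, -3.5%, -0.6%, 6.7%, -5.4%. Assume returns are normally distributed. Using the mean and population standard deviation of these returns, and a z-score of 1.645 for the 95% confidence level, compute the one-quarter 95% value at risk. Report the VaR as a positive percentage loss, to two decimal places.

13.85

μ = (-13.2 − 3.5 − 0.6 + 6.7 − 5.4) / 5 = -3.2000%
Population σ = √[Σ(r − μ)² / 5] = √[209.7000 / 5] = √41.9400 = 6.4761%
VaR = −(μ − z·σ) = −(-3.2000 − 1.645 × 6.4761) = −(-13.8532) = 13.8532%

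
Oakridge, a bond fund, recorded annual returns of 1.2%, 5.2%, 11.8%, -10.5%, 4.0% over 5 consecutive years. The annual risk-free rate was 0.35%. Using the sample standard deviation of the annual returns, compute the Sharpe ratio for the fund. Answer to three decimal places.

r̄ = (1.2 + 5.2 + 11.8 − 10.5 + 4) / 5 = 11.70 / 5 = 2.3400%
Sample std dev = √[266.5920 / 4] = 8.1638%
Sharpe = (r̄ − rf) / σ = (2.3400 − 0.35) / 8.1638 = 1.9900 / 8.1638 = 0.2438

0.244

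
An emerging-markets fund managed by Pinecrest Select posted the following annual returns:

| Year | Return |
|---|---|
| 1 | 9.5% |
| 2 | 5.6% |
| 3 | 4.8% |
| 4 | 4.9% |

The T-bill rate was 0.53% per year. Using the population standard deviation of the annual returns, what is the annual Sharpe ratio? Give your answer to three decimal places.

r̄ = (9.5 + 5.6 + 4.8 + 4.9) / 4 = 24.80 / 4 = 6.2000%
Σ(r − r̄)² = (9.5 − 6.2000)² + (5.6 − 6.2000)² + (4.8 − 6.2000)² + … = 14.9000
population σ = √(14.9000 / 4) = √3.7250 = 1.9300%
Sharpe = (r̄ − rf) / σ = (6.2000 − 0.53) / 1.9300 = 5.6700 / 1.9300 = 2.9378

2.938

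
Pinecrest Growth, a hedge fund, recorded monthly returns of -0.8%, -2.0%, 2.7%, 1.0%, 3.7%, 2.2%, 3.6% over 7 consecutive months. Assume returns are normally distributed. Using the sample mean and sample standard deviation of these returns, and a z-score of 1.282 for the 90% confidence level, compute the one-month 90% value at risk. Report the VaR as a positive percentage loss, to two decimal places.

1.33

Mean return r̄ = 10.40 / 7 = 1.4857%
Sample std dev = √[28.9686 / 6] = 2.1973%
VaR = −(r̄ − z·σ) = −(1.4857 − 1.282 × 2.1973) = −(-1.3312) = 1.3312%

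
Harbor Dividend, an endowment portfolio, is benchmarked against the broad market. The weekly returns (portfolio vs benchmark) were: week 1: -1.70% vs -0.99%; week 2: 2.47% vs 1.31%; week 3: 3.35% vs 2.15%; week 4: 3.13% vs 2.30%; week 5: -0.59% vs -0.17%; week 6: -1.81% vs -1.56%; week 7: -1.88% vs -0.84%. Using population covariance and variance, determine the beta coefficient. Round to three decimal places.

1.517

r̄p = 0.4243%,  r̄m = 0.3143%
Cov = Σ(rp − r̄p)(rm − r̄m) / 7 = 3.2700
Var(rm) = Σ(rm − r̄m)² / 7 = 2.1551
β = Cov / Var = 3.2700 / 2.1551 = 1.5173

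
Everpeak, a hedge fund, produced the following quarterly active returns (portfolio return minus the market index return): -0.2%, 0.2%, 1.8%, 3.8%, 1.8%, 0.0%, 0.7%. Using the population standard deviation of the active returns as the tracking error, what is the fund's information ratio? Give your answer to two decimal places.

0.88

r̄ = (-0.2 + 0.2 + 1.8 + 3.8 + 1.8 + 0 + 0.7) / 7 = 1.1571%
Σ(r − r̄)² = 12.1171; population σ = √(12.1171/7) = 1.3157%
IR = r̄ / tracking error = 1.1571 / 1.3157 = 0.8795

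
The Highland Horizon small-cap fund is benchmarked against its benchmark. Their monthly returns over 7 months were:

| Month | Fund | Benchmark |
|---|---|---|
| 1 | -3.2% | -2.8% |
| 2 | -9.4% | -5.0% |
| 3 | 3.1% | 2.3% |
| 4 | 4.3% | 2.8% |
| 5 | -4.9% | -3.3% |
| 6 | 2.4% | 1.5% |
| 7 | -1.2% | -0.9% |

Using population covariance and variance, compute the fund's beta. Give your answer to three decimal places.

r̄p = -1.2714%,  r̄m = -0.7714%
Cov = Σ(rp − r̄p)(rm − r̄m) / 7 = 12.7306
Var(rm) = Σ(rm − r̄m)² / 7 = 7.9649
β = Cov / Var = 12.7306 / 7.9649 = 1.5983

1.598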